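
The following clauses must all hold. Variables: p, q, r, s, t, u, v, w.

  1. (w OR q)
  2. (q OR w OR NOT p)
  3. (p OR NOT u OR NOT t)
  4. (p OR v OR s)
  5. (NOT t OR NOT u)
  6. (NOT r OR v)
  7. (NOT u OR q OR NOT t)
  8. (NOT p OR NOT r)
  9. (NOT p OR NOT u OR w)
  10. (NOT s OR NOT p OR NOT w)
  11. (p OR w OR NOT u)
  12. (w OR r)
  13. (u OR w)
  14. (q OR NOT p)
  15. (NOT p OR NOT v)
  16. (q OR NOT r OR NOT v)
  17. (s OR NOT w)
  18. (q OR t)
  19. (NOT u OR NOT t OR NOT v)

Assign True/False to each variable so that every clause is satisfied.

p=False, q=True, r=False, s=True, t=False, u=True, v=True, w=True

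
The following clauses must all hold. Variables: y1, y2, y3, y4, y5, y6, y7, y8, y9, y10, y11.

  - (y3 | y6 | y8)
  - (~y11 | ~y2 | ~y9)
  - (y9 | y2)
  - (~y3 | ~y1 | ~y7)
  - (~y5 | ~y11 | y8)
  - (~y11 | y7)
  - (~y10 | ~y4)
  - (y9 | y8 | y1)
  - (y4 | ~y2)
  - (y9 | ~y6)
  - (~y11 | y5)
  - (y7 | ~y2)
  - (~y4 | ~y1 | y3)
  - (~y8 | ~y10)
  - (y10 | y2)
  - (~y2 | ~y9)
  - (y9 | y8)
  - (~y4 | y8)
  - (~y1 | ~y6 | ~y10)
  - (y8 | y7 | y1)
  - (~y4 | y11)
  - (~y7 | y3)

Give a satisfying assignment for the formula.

y1 = F, y2 = F, y3 = T, y4 = F, y5 = F, y6 = F, y7 = T, y8 = F, y9 = T, y10 = T, y11 = F

Check each clause:
  1. (y3 | y8 | y6) — y3 is true.
  2. (~y9 | ~y2 | ~y11) — ~y11 is true.
  3. (y2 | y9) — y9 is true.
  4. (~y1 | ~y7 | ~y3) — ~y1 is true.
  5. (~y11 | ~y5 | y8) — ~y5 is true.
  6. (~y11 | y7) — ~y11 is true.
  7. (~y4 | ~y10) — ~y4 is true.
  8. (y8 | y9 | y1) — y9 is true.
  9. (~y2 | y4) — ~y2 is true.
  10. (~y6 | y9) — y9 is true.
  11. (~y11 | y5) — ~y11 is true.
  12. (y7 | ~y2) — ~y2 is true.
  13. (y3 | ~y1 | ~y4) — y3 is true.
  14. (~y10 | ~y8) — ~y8 is true.
  15. (y10 | y2) — y10 is true.
  16. (~y9 | ~y2) — ~y2 is true.
  17. (y8 | y9) — y9 is true.
  18. (y8 | ~y4) — ~y4 is true.
  19. (~y6 | ~y10 | ~y1) — ~y6 is true.
  20. (y1 | y8 | y7) — y7 is true.
  21. (~y4 | y11) — ~y4 is true.
  22. (~y7 | y3) — y3 is true.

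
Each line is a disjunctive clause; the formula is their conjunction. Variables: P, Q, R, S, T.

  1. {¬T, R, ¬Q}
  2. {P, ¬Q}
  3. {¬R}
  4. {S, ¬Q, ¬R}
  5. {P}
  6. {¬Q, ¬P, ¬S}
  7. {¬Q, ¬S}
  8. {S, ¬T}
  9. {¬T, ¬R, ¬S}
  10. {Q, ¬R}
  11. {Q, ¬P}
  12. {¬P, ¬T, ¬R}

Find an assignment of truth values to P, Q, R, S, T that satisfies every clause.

P=True, Q=True, R=False, S=False, T=False

The clause (¬R) is unit: R must be False.
Unit propagation: (P) forces P = True.
Unit propagation: (Q) forces Q = True.
(¬T) is a unit clause, so T = False.
(¬S) is a unit clause, so S = False.
Every clause has at least one true literal under this assignment.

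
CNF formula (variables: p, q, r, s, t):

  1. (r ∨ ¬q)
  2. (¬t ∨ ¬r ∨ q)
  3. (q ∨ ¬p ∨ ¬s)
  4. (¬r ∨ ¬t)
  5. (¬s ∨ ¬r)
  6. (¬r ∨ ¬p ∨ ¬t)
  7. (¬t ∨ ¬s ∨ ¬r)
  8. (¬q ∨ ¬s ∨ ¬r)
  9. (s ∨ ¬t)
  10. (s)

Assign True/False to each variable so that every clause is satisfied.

p=0, q=0, r=0, s=1, t=0

(s) is a unit clause, so s = True.
The clause (¬r) is unit: r must be False.
Unit propagation: (¬q) forces q = False.
The clause (¬p) is unit: p must be False.
t is now unconstrained; take t = False.
Every clause has at least one true literal under this assignment.
Check each clause:
  1. (¬q ∨ r) — ¬q is true.
  2. (¬t ∨ ¬r ∨ q) — ¬t is true.
  3. (¬s ∨ q ∨ ¬p) — ¬p is true.
  4. (¬r ∨ ¬t) — ¬t is true.
  5. (¬r ∨ ¬s) — ¬r is true.
  6. (¬p ∨ ¬r ∨ ¬t) — ¬t is true.
  7. (¬s ∨ ¬t ∨ ¬r) — ¬t is true.
  8. (¬r ∨ ¬s ∨ ¬q) — ¬r is true.
  9. (s ∨ ¬t) — ¬t is true.
  10. (s) — s is true.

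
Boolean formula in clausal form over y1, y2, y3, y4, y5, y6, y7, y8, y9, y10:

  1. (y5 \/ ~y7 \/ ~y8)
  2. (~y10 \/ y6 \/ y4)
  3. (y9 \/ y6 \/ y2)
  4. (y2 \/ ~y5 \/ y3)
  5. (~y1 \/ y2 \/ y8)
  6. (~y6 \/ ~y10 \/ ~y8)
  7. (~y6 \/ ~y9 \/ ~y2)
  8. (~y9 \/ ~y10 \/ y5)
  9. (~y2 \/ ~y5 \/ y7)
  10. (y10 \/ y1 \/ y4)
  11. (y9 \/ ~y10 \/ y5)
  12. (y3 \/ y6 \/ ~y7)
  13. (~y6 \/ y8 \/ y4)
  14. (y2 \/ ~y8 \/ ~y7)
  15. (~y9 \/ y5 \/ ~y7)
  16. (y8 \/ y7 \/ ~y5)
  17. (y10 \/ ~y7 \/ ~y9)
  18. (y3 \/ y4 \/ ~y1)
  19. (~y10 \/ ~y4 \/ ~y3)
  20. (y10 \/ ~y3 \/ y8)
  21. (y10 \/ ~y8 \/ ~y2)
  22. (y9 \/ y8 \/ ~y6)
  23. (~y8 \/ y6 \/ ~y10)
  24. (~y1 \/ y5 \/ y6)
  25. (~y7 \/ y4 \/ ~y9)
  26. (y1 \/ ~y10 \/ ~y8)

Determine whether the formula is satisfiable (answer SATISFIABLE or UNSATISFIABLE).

SATISFIABLE

Branch on y1: take y1 = False.
Try y2 = False.
For the remaining variables, y3 = False, y4 = True, y5 = False, y6 = False, y7 = False, y8 = True, y9 = True, y10 = False works.
So y1 = False, y2 = False, y3 = False, y4 = True, y5 = False, y6 = False, y7 = False, y8 = True, y9 = True, y10 = False is a satisfying assignment.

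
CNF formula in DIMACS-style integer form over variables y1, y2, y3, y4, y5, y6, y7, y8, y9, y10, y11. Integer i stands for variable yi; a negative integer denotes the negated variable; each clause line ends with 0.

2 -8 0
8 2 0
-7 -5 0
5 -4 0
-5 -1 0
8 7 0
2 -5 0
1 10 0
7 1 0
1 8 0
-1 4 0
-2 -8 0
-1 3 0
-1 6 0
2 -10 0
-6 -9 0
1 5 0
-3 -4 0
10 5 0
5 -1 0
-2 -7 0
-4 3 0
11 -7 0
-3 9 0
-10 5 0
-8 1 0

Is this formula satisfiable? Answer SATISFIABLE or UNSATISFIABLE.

UNSATISFIABLE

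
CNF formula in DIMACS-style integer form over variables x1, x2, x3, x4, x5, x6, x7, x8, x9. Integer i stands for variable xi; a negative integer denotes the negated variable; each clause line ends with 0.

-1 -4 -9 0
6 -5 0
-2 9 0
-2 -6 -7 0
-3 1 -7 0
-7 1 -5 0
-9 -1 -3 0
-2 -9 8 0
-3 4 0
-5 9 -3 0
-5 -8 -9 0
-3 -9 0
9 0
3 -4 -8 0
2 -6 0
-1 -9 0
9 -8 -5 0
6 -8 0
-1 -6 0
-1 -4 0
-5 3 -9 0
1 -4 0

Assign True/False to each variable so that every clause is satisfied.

x1 = False, x2 = False, x3 = False, x4 = False, x5 = False, x6 = False, x7 = True, x8 = False, x9 = True

(x9) is a unit clause, so x9 = True.
(~x3) is a unit clause, so x3 = False.
(~x1) is a unit clause, so x1 = False.
Unit propagation: (~x5) forces x5 = False.
The clause (~x4) is unit: x4 must be False.
Try x2 = False.
  then x6 is forced to False.
  then x8 is forced to False.
x7 is now unconstrained; take x7 = True.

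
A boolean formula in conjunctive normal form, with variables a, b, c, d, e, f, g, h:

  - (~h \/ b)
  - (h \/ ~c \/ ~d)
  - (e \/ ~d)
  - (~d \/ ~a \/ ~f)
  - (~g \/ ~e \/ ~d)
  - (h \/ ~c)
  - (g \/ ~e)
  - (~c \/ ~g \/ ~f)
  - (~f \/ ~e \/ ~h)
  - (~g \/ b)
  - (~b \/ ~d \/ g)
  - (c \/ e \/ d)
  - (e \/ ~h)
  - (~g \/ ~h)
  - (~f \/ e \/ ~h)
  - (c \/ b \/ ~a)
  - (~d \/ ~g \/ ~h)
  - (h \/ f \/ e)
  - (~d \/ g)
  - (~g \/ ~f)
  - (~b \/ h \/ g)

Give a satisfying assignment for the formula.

Set a = True and propagate.
Try b = True.
Branch on c: take c = False.
For the remaining variables, d = False, e = True, f = False, g = True, h = False works.

a = T, b = T, c = F, d = F, e = T, f = F, g = T, h = F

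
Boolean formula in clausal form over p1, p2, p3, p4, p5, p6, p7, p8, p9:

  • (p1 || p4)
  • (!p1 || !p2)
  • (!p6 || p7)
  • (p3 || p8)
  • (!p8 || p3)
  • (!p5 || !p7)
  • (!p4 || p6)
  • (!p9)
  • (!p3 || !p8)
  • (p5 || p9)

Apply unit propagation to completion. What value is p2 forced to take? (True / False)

(!p9) is a unit clause: p9 = False.
(p9 || p5): since p9 = False, the clause reduces to (p5). p5 = True.
(!p7 || !p5): since p5 = True, the clause reduces to (!p7). p7 = False.
In (p7 || !p6), p7 is now false; !p6 must hold, so p6 = False.
(p6 || !p4): since p6 = False, the clause reduces to (!p4). p4 = False.
(p4 || p1) with p4 = False leaves only p1, so p1 = True.
(!p2 || !p1) with p1 = True leaves only !p2, so p2 = False.

False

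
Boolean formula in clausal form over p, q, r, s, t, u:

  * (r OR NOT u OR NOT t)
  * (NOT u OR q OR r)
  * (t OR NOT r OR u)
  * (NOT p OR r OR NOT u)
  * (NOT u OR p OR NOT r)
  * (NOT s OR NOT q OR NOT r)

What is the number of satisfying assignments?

30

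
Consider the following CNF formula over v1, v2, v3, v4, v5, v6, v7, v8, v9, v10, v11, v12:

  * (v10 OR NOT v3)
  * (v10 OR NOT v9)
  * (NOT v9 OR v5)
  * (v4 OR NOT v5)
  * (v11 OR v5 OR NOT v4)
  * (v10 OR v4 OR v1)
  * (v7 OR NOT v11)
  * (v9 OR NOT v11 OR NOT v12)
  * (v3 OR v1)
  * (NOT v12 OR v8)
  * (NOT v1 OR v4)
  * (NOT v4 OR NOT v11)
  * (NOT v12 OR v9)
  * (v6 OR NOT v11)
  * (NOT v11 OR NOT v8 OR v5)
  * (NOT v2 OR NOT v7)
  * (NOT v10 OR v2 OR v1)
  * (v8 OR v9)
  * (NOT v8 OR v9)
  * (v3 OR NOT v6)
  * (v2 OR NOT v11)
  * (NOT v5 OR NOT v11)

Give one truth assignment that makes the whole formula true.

v1=True, v2=False, v3=True, v4=True, v5=True, v6=False, v7=False, v8=True, v9=True, v10=True, v11=False, v12=True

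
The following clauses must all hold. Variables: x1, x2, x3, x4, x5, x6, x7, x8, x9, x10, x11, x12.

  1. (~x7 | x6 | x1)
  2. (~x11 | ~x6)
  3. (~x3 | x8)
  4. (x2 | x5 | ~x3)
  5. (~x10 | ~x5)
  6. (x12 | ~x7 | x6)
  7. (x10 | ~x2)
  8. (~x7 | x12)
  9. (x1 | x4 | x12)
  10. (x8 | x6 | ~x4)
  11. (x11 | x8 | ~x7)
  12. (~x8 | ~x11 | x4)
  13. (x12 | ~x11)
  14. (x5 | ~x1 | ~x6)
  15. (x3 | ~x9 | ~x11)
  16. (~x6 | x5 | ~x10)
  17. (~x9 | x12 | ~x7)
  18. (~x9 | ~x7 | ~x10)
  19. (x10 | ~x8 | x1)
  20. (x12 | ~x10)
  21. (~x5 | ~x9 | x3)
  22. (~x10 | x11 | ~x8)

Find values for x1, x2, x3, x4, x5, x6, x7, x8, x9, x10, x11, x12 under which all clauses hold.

Pure literal: x7 appears only negated; assign x7 = False.
x12 occurs only positively in the remaining clauses — set x12 = True.
Branch on x1: take x1 = False.
Branch on x2: take x2 = False.
Set x3 = False and propagate.
The remaining clauses are satisfied by x4 = False, x5 = False, x6 = False, x8 = False, x9 = True, x10 = False, x11 = False.
Every clause has at least one true literal under this assignment.

x1=F, x2=F, x3=F, x4=F, x5=F, x6=F, x7=F, x8=F, x9=T, x10=F, x11=F, x12=T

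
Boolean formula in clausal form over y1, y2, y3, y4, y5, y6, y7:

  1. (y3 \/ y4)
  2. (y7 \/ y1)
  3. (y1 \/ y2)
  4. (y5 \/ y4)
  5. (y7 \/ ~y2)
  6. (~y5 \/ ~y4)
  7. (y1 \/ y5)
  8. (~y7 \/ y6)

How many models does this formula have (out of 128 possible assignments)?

Split on y1, then y4.
  y1=T, y4=T: y3 free; 4 ways for (y2,y5,y6,y7) × 2^1 = 8.
  y1=T, y4=F: remaining (y2,y3,y5,y6,y7) ∈ {(F,T,T,F,F); (F,T,T,T,F); (F,T,T,T,T); (T,T,T,T,T)} — 4.
  y1=F, y4=T: a clause becomes empty — 0.
  y1=F, y4=F: remaining (y2,y3,y5,y6,y7) ∈ {(T,T,T,T,T)} — 1.
Total: 8 + 4 + 0 + 1 = 13.

13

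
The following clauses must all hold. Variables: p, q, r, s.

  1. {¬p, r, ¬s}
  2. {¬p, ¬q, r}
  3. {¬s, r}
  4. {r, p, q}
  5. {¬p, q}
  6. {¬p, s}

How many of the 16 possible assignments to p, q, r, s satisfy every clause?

6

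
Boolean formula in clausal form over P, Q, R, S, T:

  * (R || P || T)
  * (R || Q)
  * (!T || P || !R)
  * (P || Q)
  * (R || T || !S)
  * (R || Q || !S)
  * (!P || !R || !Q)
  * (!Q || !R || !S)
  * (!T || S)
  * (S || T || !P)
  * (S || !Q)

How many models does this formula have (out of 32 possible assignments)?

4

Satisfying assignments:
  P=F Q=T R=F S=T T=T
  P=T Q=F R=T S=T T=F
  P=T Q=F R=T S=T T=T
  P=T Q=T R=F S=T T=T
Count: 4.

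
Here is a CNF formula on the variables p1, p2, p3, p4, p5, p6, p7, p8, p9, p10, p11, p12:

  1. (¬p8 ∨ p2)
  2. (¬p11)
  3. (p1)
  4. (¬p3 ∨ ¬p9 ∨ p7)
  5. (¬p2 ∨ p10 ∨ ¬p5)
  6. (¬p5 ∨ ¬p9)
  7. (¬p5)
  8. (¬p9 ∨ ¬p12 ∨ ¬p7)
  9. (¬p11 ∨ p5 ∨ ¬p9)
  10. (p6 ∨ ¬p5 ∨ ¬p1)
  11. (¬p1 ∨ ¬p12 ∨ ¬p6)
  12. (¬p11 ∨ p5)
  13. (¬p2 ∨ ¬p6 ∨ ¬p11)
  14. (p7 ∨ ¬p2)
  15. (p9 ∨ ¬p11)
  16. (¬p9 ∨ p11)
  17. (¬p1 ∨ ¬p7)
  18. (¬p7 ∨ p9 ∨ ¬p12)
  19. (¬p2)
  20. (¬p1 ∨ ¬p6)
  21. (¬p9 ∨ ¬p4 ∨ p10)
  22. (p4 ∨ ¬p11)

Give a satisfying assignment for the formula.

p1 = T, p2 = F, p3 = F, p4 = F, p5 = F, p6 = F, p7 = F, p8 = F, p9 = F, p10 = F, p11 = F, p12 = F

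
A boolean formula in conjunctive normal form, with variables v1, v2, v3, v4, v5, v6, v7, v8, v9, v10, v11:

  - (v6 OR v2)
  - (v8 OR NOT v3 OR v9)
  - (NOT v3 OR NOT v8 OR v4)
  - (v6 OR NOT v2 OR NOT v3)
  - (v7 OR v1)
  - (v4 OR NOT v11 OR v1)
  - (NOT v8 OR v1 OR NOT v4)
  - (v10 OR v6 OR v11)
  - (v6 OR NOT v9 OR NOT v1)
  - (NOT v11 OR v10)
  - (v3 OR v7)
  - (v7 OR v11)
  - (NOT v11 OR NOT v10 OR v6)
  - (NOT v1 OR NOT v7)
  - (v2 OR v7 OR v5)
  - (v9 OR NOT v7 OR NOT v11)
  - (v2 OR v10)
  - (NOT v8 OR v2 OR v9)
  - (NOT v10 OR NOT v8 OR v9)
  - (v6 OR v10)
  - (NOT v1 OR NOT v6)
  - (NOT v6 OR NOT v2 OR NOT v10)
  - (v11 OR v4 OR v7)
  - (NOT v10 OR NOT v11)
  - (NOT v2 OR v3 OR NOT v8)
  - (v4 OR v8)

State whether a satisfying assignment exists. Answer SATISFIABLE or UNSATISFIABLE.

SATISFIABLE

Set v1 = False and propagate.
  then v7 is forced to True.
The remaining clauses are satisfied by v2 = True, v3 = False, v4 = True, v5 = False, v6 = True, v8 = False, v9 = False, v10 = False, v11 = False.
Every clause has at least one true literal under this assignment.
So v1=False, v2=True, v3=False, v4=True, v5=False, v6=True, v7=True, v8=False, v9=False, v10=False, v11=False is a satisfying assignment.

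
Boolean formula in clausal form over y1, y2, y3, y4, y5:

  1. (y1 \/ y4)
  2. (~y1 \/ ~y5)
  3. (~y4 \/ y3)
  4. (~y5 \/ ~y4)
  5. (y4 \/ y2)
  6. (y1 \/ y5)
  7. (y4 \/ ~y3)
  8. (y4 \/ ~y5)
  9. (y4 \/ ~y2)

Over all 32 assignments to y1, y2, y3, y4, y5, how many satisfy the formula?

The models are:
  y1=1 y2=0 y3=1 y4=1 y5=0
  y1=1 y2=1 y3=1 y4=1 y5=0
Count: 2.

2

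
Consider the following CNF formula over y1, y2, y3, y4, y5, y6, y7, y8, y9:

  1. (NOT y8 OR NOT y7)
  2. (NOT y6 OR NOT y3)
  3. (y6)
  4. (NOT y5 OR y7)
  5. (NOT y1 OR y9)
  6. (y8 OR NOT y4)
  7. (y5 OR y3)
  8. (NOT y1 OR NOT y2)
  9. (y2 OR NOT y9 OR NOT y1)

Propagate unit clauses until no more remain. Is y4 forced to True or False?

(y6) stands alone — y6 = True.
From (NOT y3 OR NOT y6) and y6 = True: y3 = False.
(y5 OR y3): since y3 = False, the clause reduces to (y5). y5 = True.
In (NOT y5 OR y7), NOT y5 is now false; y7 must hold, so y7 = True.
In (NOT y8 OR NOT y7), NOT y7 is now false; NOT y8 must hold, so y8 = False.
(y8 OR NOT y4) with y8 = False leaves only NOT y4, so y4 = False.

False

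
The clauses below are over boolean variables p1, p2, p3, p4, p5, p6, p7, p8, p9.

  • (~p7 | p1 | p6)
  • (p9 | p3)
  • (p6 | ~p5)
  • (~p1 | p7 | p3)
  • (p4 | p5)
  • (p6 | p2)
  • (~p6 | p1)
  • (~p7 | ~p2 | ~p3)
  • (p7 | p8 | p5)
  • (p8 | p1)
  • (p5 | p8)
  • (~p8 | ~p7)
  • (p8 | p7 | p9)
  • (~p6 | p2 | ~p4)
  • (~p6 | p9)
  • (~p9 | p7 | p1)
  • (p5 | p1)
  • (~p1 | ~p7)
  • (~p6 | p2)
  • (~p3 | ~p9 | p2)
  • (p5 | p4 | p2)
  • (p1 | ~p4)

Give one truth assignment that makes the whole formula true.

p1=1  p2=1  p3=1  p4=1  p5=0  p6=0  p7=0  p8=1  p9=1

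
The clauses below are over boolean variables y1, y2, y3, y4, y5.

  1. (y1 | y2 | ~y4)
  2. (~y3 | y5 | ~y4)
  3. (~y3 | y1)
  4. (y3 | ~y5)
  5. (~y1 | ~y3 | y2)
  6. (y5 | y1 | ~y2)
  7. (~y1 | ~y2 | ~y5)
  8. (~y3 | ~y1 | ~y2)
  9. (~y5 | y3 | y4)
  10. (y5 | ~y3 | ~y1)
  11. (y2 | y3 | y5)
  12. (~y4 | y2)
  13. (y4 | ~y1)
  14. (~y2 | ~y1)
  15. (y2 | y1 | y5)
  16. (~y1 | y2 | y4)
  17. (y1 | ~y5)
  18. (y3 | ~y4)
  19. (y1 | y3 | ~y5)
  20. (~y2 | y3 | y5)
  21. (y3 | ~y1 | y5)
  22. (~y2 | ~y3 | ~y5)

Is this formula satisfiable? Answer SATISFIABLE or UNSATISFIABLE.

y1 = True:
  propagation gives y4=True, y2=True; an empty clause results — contradiction.
y1 = False:
  propagation gives y3=False, y5=False, y2=False; an empty clause results — contradiction.
Every branch closes, so no satisfying assignment exists.

UNSATISFIABLE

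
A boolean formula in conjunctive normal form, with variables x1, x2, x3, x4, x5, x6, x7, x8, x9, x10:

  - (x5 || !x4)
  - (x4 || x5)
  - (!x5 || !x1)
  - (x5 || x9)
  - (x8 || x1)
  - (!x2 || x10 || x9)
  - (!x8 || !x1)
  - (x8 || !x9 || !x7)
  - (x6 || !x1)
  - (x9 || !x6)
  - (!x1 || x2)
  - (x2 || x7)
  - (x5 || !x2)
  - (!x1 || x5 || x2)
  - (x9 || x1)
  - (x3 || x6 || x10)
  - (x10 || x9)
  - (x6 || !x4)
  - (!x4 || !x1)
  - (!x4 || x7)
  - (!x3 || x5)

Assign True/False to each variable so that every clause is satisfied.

x1=False, x2=True, x3=False, x4=False, x5=True, x6=False, x7=False, x8=True, x9=True, x10=True

Check each clause:
  1. (!x4 || x5) — !x4 is true.
  2. (x5 || x4) — x5 is true.
  3. (!x1 || !x5) — !x1 is true.
  4. (x9 || x5) — x9 is true.
  5. (x8 || x1) — x8 is true.
  6. (x10 || !x2 || x9) — x9 is true.
  7. (!x8 || !x1) — !x1 is true.
  8. (x8 || !x7 || !x9) — x8 is true.
  9. (x6 || !x1) — !x1 is true.
  10. (x9 || !x6) — x9 is true.
  11. (x2 || !x1) — x2 is true.
  12. (x2 || x7) — x2 is true.
  13. (!x2 || x5) — x5 is true.
  14. (x5 || !x1 || x2) — x2 is true.
  15. (x1 || x9) — x9 is true.
  16. (x10 || x3 || x6) — x10 is true.
  17. (x9 || x10) — x9 is true.
  18. (x6 || !x4) — !x4 is true.
  19. (!x1 || !x4) — !x4 is true.
  20. (x7 || !x4) — !x4 is true.
  21. (!x3 || x5) — x5 is true.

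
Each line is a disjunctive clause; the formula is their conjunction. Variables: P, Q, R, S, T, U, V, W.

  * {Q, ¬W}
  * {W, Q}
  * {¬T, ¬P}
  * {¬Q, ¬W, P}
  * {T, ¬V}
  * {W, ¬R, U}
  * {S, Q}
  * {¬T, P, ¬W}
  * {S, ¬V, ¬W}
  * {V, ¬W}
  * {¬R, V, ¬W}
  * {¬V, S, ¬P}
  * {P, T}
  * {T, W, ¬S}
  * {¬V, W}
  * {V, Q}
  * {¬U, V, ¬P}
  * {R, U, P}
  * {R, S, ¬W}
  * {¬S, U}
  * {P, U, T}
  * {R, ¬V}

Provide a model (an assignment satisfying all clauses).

P=T  Q=T  R=F  S=F  T=F  U=F  V=F  W=F

Check each clause:
  1. {¬W, Q} — ¬W is true.
  2. {Q, W} — Q is true.
  3. {¬T, ¬P} — ¬T is true.
  4. {¬Q, P, ¬W} — ¬W is true.
  5. {¬V, T} — ¬V is true.
  6. {U, W, ¬R} — ¬R is true.
  7. {S, Q} — Q is true.
  8. {P, ¬W, ¬T} — ¬W is true.
  9. {¬V, S, ¬W} — ¬W is true.
  10. {V, ¬W} — ¬W is true.
  11. {¬W, ¬R, V} — ¬W is true.
  12. {S, ¬P, ¬V} — ¬V is true.
  13. {T, P} — P is true.
  14. {¬S, T, W} — ¬S is true.
  15. {¬V, W} — ¬V is true.
  16. {Q, V} — Q is true.
  17. {V, ¬U, ¬P} — ¬U is true.
  18. {R, U, P} — P is true.
  19. {R, S, ¬W} — ¬W is true.
  20. {¬S, U} — ¬S is true.
  21. {P, T, U} — P is true.
  22. {R, ¬V} — ¬V is true.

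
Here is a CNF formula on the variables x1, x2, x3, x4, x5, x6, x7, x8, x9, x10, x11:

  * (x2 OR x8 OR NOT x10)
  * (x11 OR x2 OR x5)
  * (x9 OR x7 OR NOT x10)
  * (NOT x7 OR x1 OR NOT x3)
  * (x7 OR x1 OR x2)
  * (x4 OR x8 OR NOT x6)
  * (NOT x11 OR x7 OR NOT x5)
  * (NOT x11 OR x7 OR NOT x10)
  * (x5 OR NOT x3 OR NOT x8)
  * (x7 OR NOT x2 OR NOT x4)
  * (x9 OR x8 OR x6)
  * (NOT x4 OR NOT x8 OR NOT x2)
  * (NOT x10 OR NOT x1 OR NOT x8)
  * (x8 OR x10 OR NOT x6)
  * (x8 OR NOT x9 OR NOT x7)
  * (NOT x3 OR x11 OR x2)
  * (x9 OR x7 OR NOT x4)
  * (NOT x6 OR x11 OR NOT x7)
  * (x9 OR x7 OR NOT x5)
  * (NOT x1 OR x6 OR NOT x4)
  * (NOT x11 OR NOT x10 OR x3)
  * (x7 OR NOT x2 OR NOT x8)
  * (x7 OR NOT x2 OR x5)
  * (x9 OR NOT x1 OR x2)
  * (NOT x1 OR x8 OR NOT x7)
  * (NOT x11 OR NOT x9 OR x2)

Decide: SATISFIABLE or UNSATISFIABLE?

SATISFIABLE

Try x1 = False.
For the remaining variables, x2 = False, x3 = False, x4 = True, x5 = True, x6 = False, x7 = True, x8 = True, x9 = False, x10 = False, x11 = True works.
So x1=False, x2=False, x3=False, x4=True, x5=True, x6=False, x7=True, x8=True, x9=False, x10=False, x11=True is a satisfying assignment.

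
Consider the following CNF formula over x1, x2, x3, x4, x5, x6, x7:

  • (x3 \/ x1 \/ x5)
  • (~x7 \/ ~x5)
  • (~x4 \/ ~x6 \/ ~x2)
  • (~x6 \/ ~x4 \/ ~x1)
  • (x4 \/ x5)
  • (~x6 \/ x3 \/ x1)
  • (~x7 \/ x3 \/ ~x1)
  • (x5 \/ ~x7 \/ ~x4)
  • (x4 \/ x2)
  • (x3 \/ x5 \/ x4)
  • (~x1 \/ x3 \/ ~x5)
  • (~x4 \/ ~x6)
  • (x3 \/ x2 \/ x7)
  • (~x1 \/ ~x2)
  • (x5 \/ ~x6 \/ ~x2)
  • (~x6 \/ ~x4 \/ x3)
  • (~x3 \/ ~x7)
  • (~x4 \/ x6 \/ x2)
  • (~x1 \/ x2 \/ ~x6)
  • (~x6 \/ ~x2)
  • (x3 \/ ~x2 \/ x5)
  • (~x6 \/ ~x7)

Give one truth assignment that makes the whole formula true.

x1=False, x2=True, x3=True, x4=True, x5=True, x6=False, x7=False

Branch on x1: take x1 = False.
Try x2 = True.
  then x6 is forced to False.
For the remaining variables, x3 = True, x4 = True, x5 = True, x7 = False works.
Check each clause:
  1. (x3 \/ x5 \/ x1) — x3 is true.
  2. (~x5 \/ ~x7) — ~x7 is true.
  3. (~x2 \/ ~x4 \/ ~x6) — ~x6 is true.
  4. (~x1 \/ ~x4 \/ ~x6) — ~x6 is true.
  5. (x5 \/ x4) — x4 is true.
  6. (x3 \/ ~x6 \/ x1) — ~x6 is true.
  7. (~x1 \/ ~x7 \/ x3) — ~x7 is true.
  8. (~x7 \/ ~x4 \/ x5) — ~x7 is true.
  9. (x2 \/ x4) — x2 is true.
  10. (x3 \/ x5 \/ x4) — x3 is true.
  11. (~x5 \/ x3 \/ ~x1) — x3 is true.
  12. (~x6 \/ ~x4) — ~x6 is true.
  13. (x7 \/ x2 \/ x3) — x2 is true.
  14. (~x2 \/ ~x1) — ~x1 is true.
  15. (~x2 \/ x5 \/ ~x6) — ~x6 is true.
  16. (~x6 \/ x3 \/ ~x4) — ~x6 is true.
  17. (~x7 \/ ~x3) — ~x7 is true.
  18. (x6 \/ x2 \/ ~x4) — x2 is true.
  19. (~x1 \/ x2 \/ ~x6) — x2 is true.
  20. (~x2 \/ ~x6) — ~x6 is true.
  21. (x3 \/ x5 \/ ~x2) — x3 is true.
  22. (~x6 \/ ~x7) — ~x7 is true.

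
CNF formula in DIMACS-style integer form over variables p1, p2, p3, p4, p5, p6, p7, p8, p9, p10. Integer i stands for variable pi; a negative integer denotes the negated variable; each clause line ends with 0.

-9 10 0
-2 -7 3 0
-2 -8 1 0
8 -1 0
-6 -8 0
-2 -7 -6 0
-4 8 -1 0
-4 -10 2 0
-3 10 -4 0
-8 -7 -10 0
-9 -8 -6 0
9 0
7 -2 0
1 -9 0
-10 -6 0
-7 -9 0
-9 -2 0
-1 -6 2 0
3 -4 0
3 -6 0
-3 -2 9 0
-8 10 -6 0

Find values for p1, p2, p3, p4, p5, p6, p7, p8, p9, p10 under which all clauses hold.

p1=1, p2=0, p3=1, p4=0, p5=1, p6=0, p7=0, p8=1, p9=1, p10=1

(p9) is a unit clause, so p9 = True.
The clause (p10) is unit: p10 must be True.
(p1) is a unit clause, so p1 = True.
The clause (p8) is unit: p8 must be True.
(~p6) is a unit clause, so p6 = False.
(~p7) is a unit clause, so p7 = False.
Unit propagation: (~p2) forces p2 = False.
Unit propagation: (~p4) forces p4 = False.
p3, p5 are now unconstrained; take p3 = True, p5 = True.
Every clause has at least one true literal under this assignment.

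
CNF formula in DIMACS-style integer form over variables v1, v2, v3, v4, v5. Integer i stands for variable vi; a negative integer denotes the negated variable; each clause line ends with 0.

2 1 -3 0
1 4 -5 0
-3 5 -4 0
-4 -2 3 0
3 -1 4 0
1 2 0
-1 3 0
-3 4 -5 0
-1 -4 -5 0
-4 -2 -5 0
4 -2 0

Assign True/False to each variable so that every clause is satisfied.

v1=True  v2=False  v3=True  v4=False  v5=False

Set v1 = True and propagate.
  then v3 is forced to True.
Set v2 = False and propagate.
The remaining clauses are satisfied by v4 = False, v5 = False.
Every clause has at least one true literal under this assignment.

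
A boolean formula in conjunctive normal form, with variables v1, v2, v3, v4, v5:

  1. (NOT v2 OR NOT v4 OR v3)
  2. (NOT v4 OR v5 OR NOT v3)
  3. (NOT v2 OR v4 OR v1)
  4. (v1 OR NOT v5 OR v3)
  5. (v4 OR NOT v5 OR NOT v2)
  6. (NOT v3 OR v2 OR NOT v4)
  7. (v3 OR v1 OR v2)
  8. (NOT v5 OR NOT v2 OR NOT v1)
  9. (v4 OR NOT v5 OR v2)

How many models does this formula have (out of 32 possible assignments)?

Satisfying assignments:
  v1=0 v2=0 v3=1 v4=0 v5=0
  v1=0 v2=1 v3=1 v4=1 v5=1
  v1=1 v2=0 v3=0 v4=0 v5=0
  v1=1 v2=0 v3=0 v4=1 v5=0
  v1=1 v2=0 v3=0 v4=1 v5=1
  v1=1 v2=0 v3=1 v4=0 v5=0
  v1=1 v2=1 v3=0 v4=0 v5=0
  v1=1 v2=1 v3=1 v4=0 v5=0
Count: 8.

8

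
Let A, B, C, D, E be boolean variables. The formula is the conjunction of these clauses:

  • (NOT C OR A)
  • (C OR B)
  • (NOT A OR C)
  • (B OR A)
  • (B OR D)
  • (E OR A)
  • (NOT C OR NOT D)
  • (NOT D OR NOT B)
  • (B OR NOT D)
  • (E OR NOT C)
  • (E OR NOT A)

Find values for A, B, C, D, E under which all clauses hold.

A = F  B = T  C = F  D = F  E = T

E occurs only positively in the remaining clauses — set E = True.
Set A = False and propagate.
  then C is forced to False.
  then B is forced to True.
  then D is forced to False.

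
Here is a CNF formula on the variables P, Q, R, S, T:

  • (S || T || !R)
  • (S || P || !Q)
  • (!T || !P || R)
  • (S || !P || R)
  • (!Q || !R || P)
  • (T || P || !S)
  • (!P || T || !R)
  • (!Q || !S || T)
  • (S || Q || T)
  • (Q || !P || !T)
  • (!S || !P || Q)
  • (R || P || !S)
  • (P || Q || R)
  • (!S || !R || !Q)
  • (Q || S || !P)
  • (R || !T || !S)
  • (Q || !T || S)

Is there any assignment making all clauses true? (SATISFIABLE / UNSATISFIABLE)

SATISFIABLE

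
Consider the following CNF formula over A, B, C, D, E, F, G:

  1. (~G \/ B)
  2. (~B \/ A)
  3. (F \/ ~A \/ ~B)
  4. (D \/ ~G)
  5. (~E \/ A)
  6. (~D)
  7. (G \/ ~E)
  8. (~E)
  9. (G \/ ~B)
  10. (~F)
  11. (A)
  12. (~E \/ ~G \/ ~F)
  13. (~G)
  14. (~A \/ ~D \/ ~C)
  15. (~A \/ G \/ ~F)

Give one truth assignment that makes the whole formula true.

A=True, B=False, C=True, D=False, E=False, F=False, G=False

Check each clause:
  1. (B \/ ~G) — ~G is true.
  2. (~B \/ A) — A is true.
  3. (~A \/ F \/ ~B) — ~B is true.
  4. (~G \/ D) — ~G is true.
  5. (A \/ ~E) — A is true.
  6. (~D) — ~D is true.
  7. (~E \/ G) — ~E is true.
  8. (~E) — ~E is true.
  9. (G \/ ~B) — ~B is true.
  10. (~F) — ~F is true.
  11. (A) — A is true.
  12. (~G \/ ~E \/ ~F) — ~G is true.
  13. (~G) — ~G is true.
  14. (~C \/ ~A \/ ~D) — ~D is true.
  15. (~F \/ G \/ ~A) — ~F is true.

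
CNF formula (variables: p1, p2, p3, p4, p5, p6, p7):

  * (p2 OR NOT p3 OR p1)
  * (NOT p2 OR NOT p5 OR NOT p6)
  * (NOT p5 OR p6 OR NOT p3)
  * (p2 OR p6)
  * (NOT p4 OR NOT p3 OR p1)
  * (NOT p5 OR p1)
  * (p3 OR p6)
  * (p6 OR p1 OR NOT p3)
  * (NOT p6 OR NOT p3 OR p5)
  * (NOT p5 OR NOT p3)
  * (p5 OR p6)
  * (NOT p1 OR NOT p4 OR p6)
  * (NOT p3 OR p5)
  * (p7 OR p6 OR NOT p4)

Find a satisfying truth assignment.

p1=False, p2=True, p3=False, p4=True, p5=False, p6=True, p7=False

Check each clause:
  1. (NOT p3 OR p2 OR p1) — p2 is true.
  2. (NOT p5 OR NOT p2 OR NOT p6) — NOT p5 is true.
  3. (p6 OR NOT p3 OR NOT p5) — NOT p5 is true.
  4. (p2 OR p6) — p2 is true.
  5. (NOT p4 OR NOT p3 OR p1) — NOT p3 is true.
  6. (NOT p5 OR p1) — NOT p5 is true.
  7. (p3 OR p6) — p6 is true.
  8. (p6 OR p1 OR NOT p3) — NOT p3 is true.
  9. (p5 OR NOT p3 OR NOT p6) — NOT p3 is true.
  10. (NOT p5 OR NOT p3) — NOT p5 is true.
  11. (p6 OR p5) — p6 is true.
  12. (p6 OR NOT p1 OR NOT p4) — p6 is true.
  13. (NOT p3 OR p5) — NOT p3 is true.
  14. (p7 OR NOT p4 OR p6) — p6 is true.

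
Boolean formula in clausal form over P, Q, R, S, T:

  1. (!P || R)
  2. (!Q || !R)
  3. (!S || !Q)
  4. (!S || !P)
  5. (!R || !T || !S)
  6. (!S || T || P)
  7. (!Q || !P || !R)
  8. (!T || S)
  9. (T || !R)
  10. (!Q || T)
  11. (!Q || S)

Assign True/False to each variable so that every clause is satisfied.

P = False, Q = False, R = False, S = True, T = True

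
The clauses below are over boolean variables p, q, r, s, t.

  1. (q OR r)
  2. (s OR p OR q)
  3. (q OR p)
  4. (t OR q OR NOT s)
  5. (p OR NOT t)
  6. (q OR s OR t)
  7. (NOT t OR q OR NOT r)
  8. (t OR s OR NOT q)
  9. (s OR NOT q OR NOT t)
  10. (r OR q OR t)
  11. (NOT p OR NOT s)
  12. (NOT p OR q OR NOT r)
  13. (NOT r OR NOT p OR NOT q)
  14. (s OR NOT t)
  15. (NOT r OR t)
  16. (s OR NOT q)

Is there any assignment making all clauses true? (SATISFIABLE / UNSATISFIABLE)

SATISFIABLE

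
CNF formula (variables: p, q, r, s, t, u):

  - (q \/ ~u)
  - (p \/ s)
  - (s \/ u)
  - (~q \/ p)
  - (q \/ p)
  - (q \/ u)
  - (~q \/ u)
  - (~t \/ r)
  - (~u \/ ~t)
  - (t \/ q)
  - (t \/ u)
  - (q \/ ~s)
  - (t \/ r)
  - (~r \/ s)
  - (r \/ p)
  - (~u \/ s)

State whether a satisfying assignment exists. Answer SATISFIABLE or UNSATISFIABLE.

Pure literal: p appears only positively; assign p = True.
Try q = True.
  then u is forced to True.
  then t is forced to False.
  then r is forced to True.
  then s is forced to True.
Every clause has at least one true literal under this assignment.
So p = 1  q = 1  r = 1  s = 1  t = 0  u = 1 is a satisfying assignment.

SATISFIABLE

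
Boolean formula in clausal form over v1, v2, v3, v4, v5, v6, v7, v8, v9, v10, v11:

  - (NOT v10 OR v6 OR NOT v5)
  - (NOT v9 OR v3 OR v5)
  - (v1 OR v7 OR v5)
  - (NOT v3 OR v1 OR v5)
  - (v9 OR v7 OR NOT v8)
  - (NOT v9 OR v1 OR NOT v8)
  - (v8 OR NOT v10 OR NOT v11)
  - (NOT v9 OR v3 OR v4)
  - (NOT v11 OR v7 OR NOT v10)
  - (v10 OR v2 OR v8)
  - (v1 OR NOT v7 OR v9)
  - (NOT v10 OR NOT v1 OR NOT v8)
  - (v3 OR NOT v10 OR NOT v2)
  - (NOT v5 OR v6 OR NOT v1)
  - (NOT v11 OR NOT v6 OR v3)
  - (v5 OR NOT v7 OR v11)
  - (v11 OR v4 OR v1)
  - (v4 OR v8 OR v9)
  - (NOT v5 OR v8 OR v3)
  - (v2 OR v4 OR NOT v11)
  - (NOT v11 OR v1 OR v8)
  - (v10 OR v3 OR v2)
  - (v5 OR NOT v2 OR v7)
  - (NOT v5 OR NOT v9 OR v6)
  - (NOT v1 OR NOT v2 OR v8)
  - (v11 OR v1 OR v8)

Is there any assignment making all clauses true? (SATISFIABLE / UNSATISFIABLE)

SATISFIABLE

Set v1 = True and propagate.
For the remaining variables, v2 = True, v3 = True, v4 = False, v5 = True, v6 = True, v7 = False, v8 = True, v9 = True, v10 = False, v11 = False works.
So v1=1, v2=1, v3=1, v4=0, v5=1, v6=1, v7=0, v8=1, v9=1, v10=0, v11=0 is a satisfying assignment.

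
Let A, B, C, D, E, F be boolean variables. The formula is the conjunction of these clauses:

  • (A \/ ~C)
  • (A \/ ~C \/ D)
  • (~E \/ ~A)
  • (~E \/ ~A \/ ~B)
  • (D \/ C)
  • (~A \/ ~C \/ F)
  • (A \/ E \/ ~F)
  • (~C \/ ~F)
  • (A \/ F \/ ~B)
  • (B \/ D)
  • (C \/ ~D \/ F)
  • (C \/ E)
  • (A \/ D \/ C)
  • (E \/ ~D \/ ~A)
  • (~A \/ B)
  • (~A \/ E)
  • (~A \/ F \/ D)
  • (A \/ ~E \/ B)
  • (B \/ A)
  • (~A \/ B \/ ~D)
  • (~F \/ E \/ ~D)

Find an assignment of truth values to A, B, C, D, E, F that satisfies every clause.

A=0, B=1, C=0, D=1, E=1, F=1

Set A = False and propagate.
  then C is forced to False.
  then D is forced to True.
  then F is forced to True.
  then E is forced to True.
  then B is forced to True.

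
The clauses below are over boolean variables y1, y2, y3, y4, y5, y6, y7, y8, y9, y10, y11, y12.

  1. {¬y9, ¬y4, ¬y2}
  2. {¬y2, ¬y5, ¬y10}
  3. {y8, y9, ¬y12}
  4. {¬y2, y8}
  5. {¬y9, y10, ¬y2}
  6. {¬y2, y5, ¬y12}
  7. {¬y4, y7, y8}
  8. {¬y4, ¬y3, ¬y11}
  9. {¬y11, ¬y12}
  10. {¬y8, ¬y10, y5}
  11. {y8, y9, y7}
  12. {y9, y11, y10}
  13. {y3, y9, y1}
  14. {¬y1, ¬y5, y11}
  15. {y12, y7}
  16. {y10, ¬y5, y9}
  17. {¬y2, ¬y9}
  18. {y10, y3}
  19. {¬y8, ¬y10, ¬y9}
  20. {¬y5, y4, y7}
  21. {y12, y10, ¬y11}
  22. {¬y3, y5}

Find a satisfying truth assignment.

y2 occurs only negated in the remaining clauses — set y2 = False.
Pure literal: y7 appears only positively; assign y7 = True.
Branch on y1: take y1 = False.
For the remaining variables, y3 = True, y4 = True, y5 = True, y6 = False, y8 = False, y9 = True, y10 = False, y11 = False, y12 = True works.

y1=F  y2=F  y3=T  y4=T  y5=T  y6=F  y7=T  y8=F  y9=T  y10=F  y11=F  y12=T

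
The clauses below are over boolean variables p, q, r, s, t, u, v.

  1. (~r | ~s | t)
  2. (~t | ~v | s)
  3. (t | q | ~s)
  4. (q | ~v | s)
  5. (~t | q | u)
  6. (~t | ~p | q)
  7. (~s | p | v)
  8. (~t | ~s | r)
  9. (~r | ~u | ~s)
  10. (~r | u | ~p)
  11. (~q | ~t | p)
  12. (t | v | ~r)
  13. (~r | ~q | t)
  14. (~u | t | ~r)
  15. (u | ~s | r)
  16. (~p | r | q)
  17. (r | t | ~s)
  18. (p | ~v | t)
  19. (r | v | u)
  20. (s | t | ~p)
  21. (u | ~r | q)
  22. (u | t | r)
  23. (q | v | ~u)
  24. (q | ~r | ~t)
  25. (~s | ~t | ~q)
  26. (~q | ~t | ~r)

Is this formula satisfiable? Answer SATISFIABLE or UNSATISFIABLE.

Set p = True and propagate.
Set q = True and propagate.
Branch on r: take r = False.
For the remaining variables, s = False, t = True, u = True, v = False works.
So p = 1, q = 1, r = 0, s = 0, t = 1, u = 1, v = 0 is a satisfying assignment.

SATISFIABLE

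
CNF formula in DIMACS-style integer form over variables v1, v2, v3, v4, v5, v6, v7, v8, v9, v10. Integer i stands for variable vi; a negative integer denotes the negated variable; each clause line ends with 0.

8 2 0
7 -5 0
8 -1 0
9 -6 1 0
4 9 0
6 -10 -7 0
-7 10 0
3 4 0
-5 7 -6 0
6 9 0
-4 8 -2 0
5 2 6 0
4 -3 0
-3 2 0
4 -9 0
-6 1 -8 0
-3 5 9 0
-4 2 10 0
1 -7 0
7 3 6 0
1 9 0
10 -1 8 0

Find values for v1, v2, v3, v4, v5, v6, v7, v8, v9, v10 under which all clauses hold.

Try v1 = True.
  then v8 is forced to True.
For the remaining variables, v2 = True, v3 = True, v4 = True, v5 = True, v6 = True, v7 = True, v9 = True, v10 = True works.

v1 = T, v2 = T, v3 = T, v4 = T, v5 = T, v6 = T, v7 = T, v8 = T, v9 = T, v10 = T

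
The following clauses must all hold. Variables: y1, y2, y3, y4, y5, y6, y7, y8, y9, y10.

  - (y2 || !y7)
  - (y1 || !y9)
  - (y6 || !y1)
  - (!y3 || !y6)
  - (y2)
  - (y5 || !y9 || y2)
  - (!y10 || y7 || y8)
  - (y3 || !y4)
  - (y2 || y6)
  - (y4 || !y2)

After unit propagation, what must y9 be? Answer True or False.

Unit clause (y2) sets y2 = True.
(y4 || !y2) with y2 = True leaves only y4, so y4 = True.
(!y4 || y3) with y4 = True leaves only y3, so y3 = True.
From (!y6 || !y3) and y3 = True: y6 = False.
In (y6 || !y1), y6 is now false; !y1 must hold, so y1 = False.
In (!y9 || y1), y1 is now false; !y9 must hold, so y9 = False.

False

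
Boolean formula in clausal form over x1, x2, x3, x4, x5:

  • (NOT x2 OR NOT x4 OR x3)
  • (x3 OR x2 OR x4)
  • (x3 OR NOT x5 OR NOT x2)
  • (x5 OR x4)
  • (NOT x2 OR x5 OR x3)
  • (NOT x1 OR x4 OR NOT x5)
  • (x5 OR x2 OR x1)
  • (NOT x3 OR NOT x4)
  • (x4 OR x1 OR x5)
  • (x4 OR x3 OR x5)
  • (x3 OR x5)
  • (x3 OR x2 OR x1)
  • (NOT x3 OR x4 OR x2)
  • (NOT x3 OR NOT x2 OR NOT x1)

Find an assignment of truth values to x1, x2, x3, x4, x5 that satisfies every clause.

x1 = True, x2 = False, x3 = False, x4 = True, x5 = True

Branch on x1: take x1 = True.
Try x2 = False.
For the remaining variables, x3 = False, x4 = True, x5 = True works.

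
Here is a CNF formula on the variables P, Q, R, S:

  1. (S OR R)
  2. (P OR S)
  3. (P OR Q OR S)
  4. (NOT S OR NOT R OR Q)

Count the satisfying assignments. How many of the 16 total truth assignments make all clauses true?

8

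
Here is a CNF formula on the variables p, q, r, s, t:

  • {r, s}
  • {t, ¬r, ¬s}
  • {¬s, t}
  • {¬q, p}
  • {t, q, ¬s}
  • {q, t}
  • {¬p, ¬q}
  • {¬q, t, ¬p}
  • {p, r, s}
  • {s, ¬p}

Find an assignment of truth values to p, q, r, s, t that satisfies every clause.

p=False, q=False, r=True, s=True, t=True

Pure literal: t appears only positively; assign t = True.
Branch on p: take p = False.
  then q is forced to False.
Branch on r: take r = True.
s is now unconstrained; take s = True.
Every clause has at least one true literal under this assignment.
Check each clause:
  1. {r, s} — r is true.
  2. {¬r, t, ¬s} — t is true.
  3. {t, ¬s} — t is true.
  4. {p, ¬q} — ¬q is true.
  5. {q, ¬s, t} — t is true.
  6. {t, q} — t is true.
  7. {¬p, ¬q} — ¬q is true.
  8. {¬p, t, ¬q} — t is true.
  9. {s, p, r} — r is true.
  10. {s, ¬p} — s is true.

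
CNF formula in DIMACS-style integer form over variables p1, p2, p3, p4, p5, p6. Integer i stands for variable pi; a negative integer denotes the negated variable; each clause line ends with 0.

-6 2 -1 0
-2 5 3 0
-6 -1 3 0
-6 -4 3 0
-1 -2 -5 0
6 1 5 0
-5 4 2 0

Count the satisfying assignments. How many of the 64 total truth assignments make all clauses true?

25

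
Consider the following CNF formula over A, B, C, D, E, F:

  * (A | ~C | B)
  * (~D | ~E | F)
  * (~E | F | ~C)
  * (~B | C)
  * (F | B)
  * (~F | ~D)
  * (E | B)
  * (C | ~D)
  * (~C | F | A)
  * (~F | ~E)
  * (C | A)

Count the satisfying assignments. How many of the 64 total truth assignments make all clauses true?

The models are:
  A=0 B=1 C=1 D=0 E=0 F=1
  A=1 B=1 C=1 D=0 E=0 F=0
  A=1 B=1 C=1 D=0 E=0 F=1
  A=1 B=1 C=1 D=1 E=0 F=0
Count: 4.

4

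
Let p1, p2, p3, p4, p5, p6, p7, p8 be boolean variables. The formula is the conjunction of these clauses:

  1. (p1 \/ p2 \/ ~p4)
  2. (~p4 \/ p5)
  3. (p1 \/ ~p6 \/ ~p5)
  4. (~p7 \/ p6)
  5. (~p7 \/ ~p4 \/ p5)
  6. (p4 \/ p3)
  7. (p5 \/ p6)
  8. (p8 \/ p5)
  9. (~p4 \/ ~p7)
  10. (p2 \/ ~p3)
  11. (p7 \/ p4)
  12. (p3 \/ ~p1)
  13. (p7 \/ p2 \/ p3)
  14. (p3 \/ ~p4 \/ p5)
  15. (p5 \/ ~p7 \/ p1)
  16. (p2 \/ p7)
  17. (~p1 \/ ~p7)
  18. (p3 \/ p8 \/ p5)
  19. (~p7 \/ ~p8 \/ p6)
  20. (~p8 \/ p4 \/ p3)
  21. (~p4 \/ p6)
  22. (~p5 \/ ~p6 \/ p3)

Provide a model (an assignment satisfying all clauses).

p1=1, p2=1, p3=1, p4=1, p5=1, p6=1, p7=0, p8=1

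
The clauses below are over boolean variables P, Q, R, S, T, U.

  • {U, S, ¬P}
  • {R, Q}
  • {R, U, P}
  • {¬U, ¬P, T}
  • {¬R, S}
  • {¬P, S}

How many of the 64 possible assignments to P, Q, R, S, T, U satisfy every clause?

21

Case analysis on P and R:
  P=1, R=1: Q free; 3 ways for (S,T,U) × 2^1 = 6.
  P=1, R=0: remaining (Q,S,T,U) ∈ {(1,1,0,0); (1,1,1,0); (1,1,1,1)} — 3.
  P=0, R=1: forces S=1; Q, T, U free → 2^3 = 8.
  P=0, R=0: remaining (Q,S,T,U) ∈ {(1,0,0,1); (1,0,1,1); (1,1,0,1); (1,1,1,1)} — 4.
Total: 6 + 3 + 8 + 4 = 21.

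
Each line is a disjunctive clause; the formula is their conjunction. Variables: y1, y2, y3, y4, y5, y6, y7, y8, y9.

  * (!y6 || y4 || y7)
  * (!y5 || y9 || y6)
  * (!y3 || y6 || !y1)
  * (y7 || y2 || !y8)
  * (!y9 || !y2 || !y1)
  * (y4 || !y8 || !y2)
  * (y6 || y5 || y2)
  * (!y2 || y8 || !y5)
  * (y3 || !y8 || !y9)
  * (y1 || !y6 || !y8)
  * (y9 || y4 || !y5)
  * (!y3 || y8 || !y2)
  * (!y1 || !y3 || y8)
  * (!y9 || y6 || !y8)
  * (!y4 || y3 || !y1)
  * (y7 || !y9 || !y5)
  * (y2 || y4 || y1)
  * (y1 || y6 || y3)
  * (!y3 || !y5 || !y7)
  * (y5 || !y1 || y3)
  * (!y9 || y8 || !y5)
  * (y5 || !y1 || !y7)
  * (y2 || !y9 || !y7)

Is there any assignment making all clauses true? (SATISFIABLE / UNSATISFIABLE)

Set y1 = False and propagate.
Branch on y2: take y2 = False.
  then y4 is forced to True.
Branch on y3: take y3 = True.
The remaining clauses are satisfied by y5 = False, y6 = True, y7 = False, y8 = False, y9 = True.
So y1=0, y2=0, y3=1, y4=1, y5=0, y6=1, y7=0, y8=0, y9=1 is a satisfying assignment.

SATISFIABLE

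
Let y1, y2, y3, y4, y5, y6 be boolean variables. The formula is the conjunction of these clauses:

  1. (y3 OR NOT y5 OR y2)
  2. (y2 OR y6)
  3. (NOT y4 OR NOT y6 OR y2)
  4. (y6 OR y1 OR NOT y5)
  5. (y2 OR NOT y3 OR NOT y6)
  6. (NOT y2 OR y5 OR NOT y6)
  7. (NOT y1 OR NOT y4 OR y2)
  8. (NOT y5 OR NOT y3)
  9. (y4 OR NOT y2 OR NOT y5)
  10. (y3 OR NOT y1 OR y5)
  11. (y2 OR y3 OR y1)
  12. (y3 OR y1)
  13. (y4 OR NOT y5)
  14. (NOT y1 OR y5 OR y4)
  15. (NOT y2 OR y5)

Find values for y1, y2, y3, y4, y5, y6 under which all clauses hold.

y1=1, y2=1, y3=0, y4=1, y5=1, y6=0

Branch on y1: take y1 = True.
The remaining clauses are satisfied by y2 = True, y3 = False, y4 = True, y5 = True, y6 = False.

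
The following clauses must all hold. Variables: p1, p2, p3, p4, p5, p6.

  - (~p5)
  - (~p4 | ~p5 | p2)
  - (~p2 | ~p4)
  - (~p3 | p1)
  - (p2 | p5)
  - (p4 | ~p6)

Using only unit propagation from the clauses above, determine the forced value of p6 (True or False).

Unit clause (~p5) sets p5 = False.
(p2 | p5): since p5 = False, the clause reduces to (p2). p2 = True.
(~p4 | ~p2) with p2 = True leaves only ~p4, so p4 = False.
(~p6 | p4): since p4 = False, the clause reduces to (~p6). p6 = False.

False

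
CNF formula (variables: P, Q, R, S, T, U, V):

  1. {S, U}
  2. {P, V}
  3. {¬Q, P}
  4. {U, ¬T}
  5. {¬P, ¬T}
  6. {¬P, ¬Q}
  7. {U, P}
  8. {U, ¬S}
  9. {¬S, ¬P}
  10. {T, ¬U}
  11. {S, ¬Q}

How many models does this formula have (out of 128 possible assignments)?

4

The models are:
  P=F Q=F R=F S=F T=T U=T V=T
  P=F Q=F R=F S=T T=T U=T V=T
  P=F Q=F R=T S=F T=T U=T V=T
  P=F Q=F R=T S=T T=T U=T V=T
Count: 4.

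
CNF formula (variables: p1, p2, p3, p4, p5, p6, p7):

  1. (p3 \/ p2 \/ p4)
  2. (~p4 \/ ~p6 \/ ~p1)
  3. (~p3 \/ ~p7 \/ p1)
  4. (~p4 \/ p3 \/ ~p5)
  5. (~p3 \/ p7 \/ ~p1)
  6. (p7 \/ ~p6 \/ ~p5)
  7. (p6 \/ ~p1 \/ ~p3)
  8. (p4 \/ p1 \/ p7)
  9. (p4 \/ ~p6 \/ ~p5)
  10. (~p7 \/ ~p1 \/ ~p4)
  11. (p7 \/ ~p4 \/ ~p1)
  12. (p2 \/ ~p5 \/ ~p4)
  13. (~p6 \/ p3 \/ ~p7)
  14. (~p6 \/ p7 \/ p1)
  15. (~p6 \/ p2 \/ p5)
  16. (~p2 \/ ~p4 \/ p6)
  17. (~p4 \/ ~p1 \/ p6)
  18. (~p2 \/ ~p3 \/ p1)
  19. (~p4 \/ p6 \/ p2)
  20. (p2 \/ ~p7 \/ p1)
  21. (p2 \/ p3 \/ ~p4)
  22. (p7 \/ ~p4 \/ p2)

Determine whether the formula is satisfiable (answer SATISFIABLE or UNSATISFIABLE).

SATISFIABLE

Set p1 = True and propagate.
Set p2 = True and propagate.
For the remaining variables, p3 = False, p4 = False, p5 = True, p6 = False, p7 = True works.
Every clause has at least one true literal under this assignment.
So p1 = True, p2 = True, p3 = False, p4 = False, p5 = True, p6 = False, p7 = True is a satisfying assignment.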